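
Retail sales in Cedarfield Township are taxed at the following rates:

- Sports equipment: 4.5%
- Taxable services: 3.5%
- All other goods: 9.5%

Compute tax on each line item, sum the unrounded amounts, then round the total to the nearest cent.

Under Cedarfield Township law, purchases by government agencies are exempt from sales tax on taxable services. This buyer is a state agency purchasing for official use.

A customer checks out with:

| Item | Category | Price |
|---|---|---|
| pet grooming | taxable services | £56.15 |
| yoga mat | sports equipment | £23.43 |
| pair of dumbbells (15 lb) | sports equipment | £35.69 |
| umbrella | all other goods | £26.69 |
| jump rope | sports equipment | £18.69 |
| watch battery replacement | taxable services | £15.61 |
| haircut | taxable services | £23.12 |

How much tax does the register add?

£6.04

Pet grooming £56.15: taxable services, buyer-exempt → 0% → £0.00
Yoga mat £23.43: sports equipment → 4.5% → £1.05435
Pair of dumbbells (15 lb) £35.69: sports equipment → 4.5% → £1.60605
Umbrella £26.69: all other goods → 9.5% → £2.53555
Jump rope £18.69: sports equipment → 4.5% → £0.84105
Watch battery replacement £15.61: taxable services, buyer-exempt → 0% → £0.00
Haircut £23.12: taxable services, buyer-exempt → 0% → £0.00
Unrounded tax sum = £6.037 → £6.04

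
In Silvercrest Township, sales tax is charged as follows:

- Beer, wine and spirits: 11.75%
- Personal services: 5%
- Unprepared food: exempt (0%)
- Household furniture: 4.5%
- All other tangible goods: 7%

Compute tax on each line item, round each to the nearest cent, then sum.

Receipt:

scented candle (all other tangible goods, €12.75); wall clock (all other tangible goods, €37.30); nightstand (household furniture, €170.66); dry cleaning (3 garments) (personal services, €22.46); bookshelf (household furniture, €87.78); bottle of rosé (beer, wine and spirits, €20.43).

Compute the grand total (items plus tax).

Scented candle €12.75: all other tangible goods → 7% → €0.89
Wall clock €37.30: all other tangible goods → 7% → €2.61
Nightstand €170.66: household furniture → 4.5% → €7.68
Dry cleaning (3 garments) €22.46: personal services → 5% → €1.12
Bookshelf €87.78: household furniture → 4.5% → €3.95
Bottle of rosé €20.43: beer, wine and spirits → 11.75% → €2.40
Subtotal = €351.38; tax = €18.65; total due = €370.03

€370.03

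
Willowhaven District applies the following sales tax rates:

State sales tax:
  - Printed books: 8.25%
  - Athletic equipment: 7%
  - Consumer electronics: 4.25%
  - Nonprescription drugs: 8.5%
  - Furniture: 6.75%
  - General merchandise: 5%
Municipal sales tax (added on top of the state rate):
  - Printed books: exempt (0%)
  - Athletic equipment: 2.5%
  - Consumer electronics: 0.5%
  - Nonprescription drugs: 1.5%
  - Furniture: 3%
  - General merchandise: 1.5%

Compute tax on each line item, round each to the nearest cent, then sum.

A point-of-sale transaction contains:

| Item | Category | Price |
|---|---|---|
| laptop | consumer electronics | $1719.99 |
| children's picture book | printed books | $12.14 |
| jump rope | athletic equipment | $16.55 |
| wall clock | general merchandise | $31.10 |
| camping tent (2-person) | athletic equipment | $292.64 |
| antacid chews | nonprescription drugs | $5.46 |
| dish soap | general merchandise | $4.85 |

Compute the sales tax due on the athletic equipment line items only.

$29.37

Jump rope $16.55: athletic equipment → 7% + 2.5% municipal = 9.5% → $1.57
Camping tent (2-person) $292.64: athletic equipment → 7% + 2.5% municipal = 9.5% → $27.80
Tax on athletic equipment = $1.57 + $27.80 = $29.37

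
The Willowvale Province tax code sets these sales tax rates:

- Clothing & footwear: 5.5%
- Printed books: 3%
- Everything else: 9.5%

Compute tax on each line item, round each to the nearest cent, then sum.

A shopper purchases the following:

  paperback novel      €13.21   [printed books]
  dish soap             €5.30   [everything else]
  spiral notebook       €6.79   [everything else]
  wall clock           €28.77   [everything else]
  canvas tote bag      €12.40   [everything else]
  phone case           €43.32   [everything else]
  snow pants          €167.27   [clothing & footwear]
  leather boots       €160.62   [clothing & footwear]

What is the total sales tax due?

Paperback novel €13.21: printed books → 3% → €0.40
Dish soap €5.30: everything else → 9.5% → €0.50
Spiral notebook €6.79: everything else → 9.5% → €0.65
Wall clock €28.77: everything else → 9.5% → €2.73
Canvas tote bag €12.40: everything else → 9.5% → €1.18
Phone case €43.32: everything else → 9.5% → €4.12
Snow pants €167.27: clothing & footwear → 5.5% → €9.20
Leather boots €160.62: clothing & footwear → 5.5% → €8.83
Total tax = €0.40 + €0.50 + €0.65 + €2.73 + €1.18 + €4.12 + €9.20 + €8.83 = €27.61

€27.61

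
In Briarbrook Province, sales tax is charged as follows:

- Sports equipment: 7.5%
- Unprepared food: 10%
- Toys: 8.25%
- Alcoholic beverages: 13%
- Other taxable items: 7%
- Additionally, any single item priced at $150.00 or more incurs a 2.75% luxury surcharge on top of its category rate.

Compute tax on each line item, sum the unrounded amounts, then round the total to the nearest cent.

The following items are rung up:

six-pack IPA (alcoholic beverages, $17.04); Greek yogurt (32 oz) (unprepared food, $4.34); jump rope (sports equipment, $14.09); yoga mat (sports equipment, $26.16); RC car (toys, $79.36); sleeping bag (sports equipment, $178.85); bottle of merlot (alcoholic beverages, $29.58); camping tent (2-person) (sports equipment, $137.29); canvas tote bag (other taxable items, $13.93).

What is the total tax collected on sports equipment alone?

Jump rope $14.09: sports equipment → 7.5% → $1.05675
Yoga mat $26.16: sports equipment → 7.5% → $1.962
Sleeping bag $178.85: sports equipment → 7.5% + 2.75% surcharge = 10.25% → $18.332125
Camping tent (2-person) $137.29: sports equipment → 7.5% → $10.29675
Tax on sports equipment: unrounded sum = $31.647625 → $31.65

$31.65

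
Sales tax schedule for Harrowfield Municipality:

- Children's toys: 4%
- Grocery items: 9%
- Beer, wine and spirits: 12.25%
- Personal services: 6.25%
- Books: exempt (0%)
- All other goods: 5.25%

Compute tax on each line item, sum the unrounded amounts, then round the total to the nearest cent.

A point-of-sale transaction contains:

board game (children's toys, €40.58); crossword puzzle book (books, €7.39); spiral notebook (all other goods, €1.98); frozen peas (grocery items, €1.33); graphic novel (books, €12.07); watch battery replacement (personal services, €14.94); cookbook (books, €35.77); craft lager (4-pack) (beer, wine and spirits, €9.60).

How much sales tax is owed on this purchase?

Board game €40.58: children's toys → 4% → €1.6232
Crossword puzzle book €7.39: books → 0% → €0.00
Spiral notebook €1.98: all other goods → 5.25% → €0.10395
Frozen peas €1.33: grocery items → 9% → €0.1197
Graphic novel €12.07: books → 0% → €0.00
Watch battery replacement €14.94: personal services → 6.25% → €0.93375
Cookbook €35.77: books → 0% → €0.00
Craft lager (4-pack) €9.60: beer, wine and spirits → 12.25% → €1.176
Unrounded tax sum = €3.9566 → €3.96

€3.96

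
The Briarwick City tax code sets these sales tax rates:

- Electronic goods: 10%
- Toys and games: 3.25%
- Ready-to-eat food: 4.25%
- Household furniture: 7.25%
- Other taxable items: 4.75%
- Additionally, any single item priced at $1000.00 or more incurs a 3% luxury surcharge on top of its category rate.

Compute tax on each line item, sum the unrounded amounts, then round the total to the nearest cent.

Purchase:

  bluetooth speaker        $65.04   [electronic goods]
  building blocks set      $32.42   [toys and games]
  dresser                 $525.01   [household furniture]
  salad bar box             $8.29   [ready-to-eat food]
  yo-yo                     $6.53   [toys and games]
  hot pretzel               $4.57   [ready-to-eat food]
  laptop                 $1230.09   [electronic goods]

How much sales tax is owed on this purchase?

Bluetooth speaker $65.04: electronic goods → 10% → $6.504
Building blocks set $32.42: toys and games → 3.25% → $1.05365
Dresser $525.01: household furniture → 7.25% → $38.063225
Salad bar box $8.29: ready-to-eat food → 4.25% → $0.352325
Yo-yo $6.53: toys and games → 3.25% → $0.212225
Hot pretzel $4.57: ready-to-eat food → 4.25% → $0.194225
Laptop $1230.09: electronic goods → 10% + 3% surcharge = 13% → $159.9117
Unrounded tax sum = $206.29135 → $206.29

$206.29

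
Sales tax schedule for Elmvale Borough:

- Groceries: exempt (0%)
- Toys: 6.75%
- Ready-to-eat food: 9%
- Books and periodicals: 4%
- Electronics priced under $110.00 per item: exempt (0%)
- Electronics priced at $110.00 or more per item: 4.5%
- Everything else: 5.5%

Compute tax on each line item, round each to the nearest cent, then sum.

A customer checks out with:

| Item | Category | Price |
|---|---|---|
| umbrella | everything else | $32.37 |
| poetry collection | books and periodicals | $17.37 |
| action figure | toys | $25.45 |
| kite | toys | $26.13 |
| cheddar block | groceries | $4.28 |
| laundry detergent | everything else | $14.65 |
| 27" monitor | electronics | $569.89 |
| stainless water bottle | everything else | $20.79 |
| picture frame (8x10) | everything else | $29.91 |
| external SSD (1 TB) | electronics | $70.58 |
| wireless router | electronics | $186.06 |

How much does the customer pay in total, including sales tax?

$1041.05

Umbrella $32.37: everything else → 5.5% → $1.78
Poetry collection $17.37: books and periodicals → 4% → $0.69
Action figure $25.45: toys → 6.75% → $1.72
Kite $26.13: toys → 6.75% → $1.76
Cheddar block $4.28: groceries → 0% → $0.00
Laundry detergent $14.65: everything else → 5.5% → $0.81
27" monitor $569.89: electronics, $110.00 or more → 4.5% → $25.65
Stainless water bottle $20.79: everything else → 5.5% → $1.14
Picture frame (8x10) $29.91: everything else → 5.5% → $1.65
External SSD (1 TB) $70.58: electronics, under $110.00 → 0% → $0.00
Wireless router $186.06: electronics, $110.00 or more → 4.5% → $8.37
Subtotal = $997.48; tax = $43.57; total due = $1041.05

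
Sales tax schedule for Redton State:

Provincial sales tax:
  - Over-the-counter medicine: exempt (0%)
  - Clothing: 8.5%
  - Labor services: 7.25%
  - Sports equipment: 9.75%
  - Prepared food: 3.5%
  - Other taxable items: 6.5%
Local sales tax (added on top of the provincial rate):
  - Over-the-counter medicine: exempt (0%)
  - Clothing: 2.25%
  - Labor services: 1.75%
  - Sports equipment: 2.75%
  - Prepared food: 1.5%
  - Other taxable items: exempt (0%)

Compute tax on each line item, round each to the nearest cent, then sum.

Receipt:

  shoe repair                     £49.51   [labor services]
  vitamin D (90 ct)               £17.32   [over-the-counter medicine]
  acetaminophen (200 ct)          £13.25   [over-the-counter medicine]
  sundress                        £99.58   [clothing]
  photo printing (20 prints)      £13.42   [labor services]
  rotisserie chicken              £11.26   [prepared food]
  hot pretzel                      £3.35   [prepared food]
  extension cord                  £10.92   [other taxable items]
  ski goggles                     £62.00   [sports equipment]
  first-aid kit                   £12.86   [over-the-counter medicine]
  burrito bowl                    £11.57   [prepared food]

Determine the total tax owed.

£26.14

Shoe repair £49.51: labor services → 7.25% + 1.75% local = 9% → £4.46
Vitamin D (90 ct) £17.32: over-the-counter medicine → 0% + 0% local = 0% → £0.00
Acetaminophen (200 ct) £13.25: over-the-counter medicine → 0% + 0% local = 0% → £0.00
Sundress £99.58: clothing → 8.5% + 2.25% local = 10.75% → £10.70
Photo printing (20 prints) £13.42: labor services → 7.25% + 1.75% local = 9% → £1.21
Rotisserie chicken £11.26: prepared food → 3.5% + 1.5% local = 5% → £0.56
Hot pretzel £3.35: prepared food → 3.5% + 1.5% local = 5% → £0.17
Extension cord £10.92: other taxable items → 6.5% + 0% local = 6.5% → £0.71
Ski goggles £62.00: sports equipment → 9.75% + 2.75% local = 12.5% → £7.75
First-aid kit £12.86: over-the-counter medicine → 0% + 0% local = 0% → £0.00
Burrito bowl £11.57: prepared food → 3.5% + 1.5% local = 5% → £0.58
Total tax = £4.46 + £10.70 + £1.21 + £0.56 + £0.17 + £0.71 + £7.75 + £0.58 = £26.14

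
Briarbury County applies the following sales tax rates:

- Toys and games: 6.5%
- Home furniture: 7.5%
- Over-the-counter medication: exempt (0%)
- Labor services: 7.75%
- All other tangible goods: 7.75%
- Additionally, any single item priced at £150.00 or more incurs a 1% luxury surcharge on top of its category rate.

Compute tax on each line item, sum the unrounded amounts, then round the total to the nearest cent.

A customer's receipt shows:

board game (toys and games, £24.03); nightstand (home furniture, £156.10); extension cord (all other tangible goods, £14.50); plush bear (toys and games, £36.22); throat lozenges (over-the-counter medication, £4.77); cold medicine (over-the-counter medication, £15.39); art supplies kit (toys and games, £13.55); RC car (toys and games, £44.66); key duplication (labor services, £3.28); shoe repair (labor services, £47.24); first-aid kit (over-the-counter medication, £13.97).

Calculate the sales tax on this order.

£26.01

Board game £24.03: toys and games → 6.5% → £1.56195
Nightstand £156.10: home furniture → 7.5% + 1% surcharge = 8.5% → £13.2685
Extension cord £14.50: all other tangible goods → 7.75% → £1.12375
Plush bear £36.22: toys and games → 6.5% → £2.3543
Throat lozenges £4.77: over-the-counter medication → 0% → £0.00
Cold medicine £15.39: over-the-counter medication → 0% → £0.00
Art supplies kit £13.55: toys and games → 6.5% → £0.88075
RC car £44.66: toys and games → 6.5% → £2.9029
Key duplication £3.28: labor services → 7.75% → £0.2542
Shoe repair £47.24: labor services → 7.75% → £3.6611
First-aid kit £13.97: over-the-counter medication → 0% → £0.00
Unrounded tax sum = £26.00745 → £26.01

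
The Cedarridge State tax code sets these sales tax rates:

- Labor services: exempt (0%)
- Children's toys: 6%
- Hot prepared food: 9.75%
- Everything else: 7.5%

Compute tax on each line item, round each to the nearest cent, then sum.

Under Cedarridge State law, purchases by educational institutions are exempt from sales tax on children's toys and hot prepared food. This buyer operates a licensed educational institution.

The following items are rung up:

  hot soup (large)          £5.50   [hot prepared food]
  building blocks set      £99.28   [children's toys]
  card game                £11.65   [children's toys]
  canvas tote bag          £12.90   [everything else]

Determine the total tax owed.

£0.97

Hot soup (large) £5.50: hot prepared food, buyer-exempt → 0% → £0.00
Building blocks set £99.28: children's toys, buyer-exempt → 0% → £0.00
Card game £11.65: children's toys, buyer-exempt → 0% → £0.00
Canvas tote bag £12.90: everything else → 7.5% → £0.97
Total tax = £0.97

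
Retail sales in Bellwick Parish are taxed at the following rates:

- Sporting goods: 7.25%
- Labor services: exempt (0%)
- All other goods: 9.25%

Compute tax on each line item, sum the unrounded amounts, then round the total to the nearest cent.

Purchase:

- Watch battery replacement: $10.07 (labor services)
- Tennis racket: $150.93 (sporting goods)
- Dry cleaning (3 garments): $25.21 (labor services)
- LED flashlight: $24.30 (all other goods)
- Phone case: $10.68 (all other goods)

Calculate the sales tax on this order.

Watch battery replacement $10.07: labor services → 0% → $0.00
Tennis racket $150.93: sporting goods → 7.25% → $10.942425
Dry cleaning (3 garments) $25.21: labor services → 0% → $0.00
LED flashlight $24.30: all other goods → 9.25% → $2.24775
Phone case $10.68: all other goods → 9.25% → $0.9879
Unrounded tax sum = $14.178075 → $14.18

$14.18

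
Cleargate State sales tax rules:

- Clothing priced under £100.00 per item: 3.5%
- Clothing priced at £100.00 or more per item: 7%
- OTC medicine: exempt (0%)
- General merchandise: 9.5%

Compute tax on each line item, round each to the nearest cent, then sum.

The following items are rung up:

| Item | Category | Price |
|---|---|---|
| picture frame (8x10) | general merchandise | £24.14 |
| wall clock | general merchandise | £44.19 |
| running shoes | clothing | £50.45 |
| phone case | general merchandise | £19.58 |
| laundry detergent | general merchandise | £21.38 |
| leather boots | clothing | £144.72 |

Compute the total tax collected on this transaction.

Picture frame (8x10) £24.14: general merchandise → 9.5% → £2.29
Wall clock £44.19: general merchandise → 9.5% → £4.20
Running shoes £50.45: clothing, under £100.00 → 3.5% → £1.77
Phone case £19.58: general merchandise → 9.5% → £1.86
Laundry detergent £21.38: general merchandise → 9.5% → £2.03
Leather boots £144.72: clothing, £100.00 or more → 7% → £10.13
Total tax = £2.29 + £4.20 + £1.77 + £1.86 + £2.03 + £10.13 = £22.28

£22.28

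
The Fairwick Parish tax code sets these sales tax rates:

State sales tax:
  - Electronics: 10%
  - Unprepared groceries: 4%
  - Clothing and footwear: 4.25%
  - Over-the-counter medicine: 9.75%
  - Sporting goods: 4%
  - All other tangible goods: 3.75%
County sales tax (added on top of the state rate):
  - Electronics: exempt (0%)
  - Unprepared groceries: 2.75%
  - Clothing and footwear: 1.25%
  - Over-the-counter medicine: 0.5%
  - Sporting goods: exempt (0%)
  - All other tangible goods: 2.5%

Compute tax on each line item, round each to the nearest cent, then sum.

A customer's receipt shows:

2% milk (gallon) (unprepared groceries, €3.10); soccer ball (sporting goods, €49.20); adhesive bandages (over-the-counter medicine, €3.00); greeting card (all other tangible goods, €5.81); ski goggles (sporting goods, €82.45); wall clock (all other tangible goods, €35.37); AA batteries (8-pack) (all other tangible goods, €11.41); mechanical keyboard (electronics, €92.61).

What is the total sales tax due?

€18.33

2% milk (gallon) €3.10: unprepared groceries → 4% + 2.75% county = 6.75% → €0.21
Soccer ball €49.20: sporting goods → 4% + 0% county = 4% → €1.97
Adhesive bandages €3.00: over-the-counter medicine → 9.75% + 0.5% county = 10.25% → €0.31
Greeting card €5.81: all other tangible goods → 3.75% + 2.5% county = 6.25% → €0.36
Ski goggles €82.45: sporting goods → 4% + 0% county = 4% → €3.30
Wall clock €35.37: all other tangible goods → 3.75% + 2.5% county = 6.25% → €2.21
AA batteries (8-pack) €11.41: all other tangible goods → 3.75% + 2.5% county = 6.25% → €0.71
Mechanical keyboard €92.61: electronics → 10% + 0% county = 10% → €9.26
Total tax = €0.21 + €1.97 + €0.31 + €0.36 + €3.30 + €2.21 + €0.71 + €9.26 = €18.33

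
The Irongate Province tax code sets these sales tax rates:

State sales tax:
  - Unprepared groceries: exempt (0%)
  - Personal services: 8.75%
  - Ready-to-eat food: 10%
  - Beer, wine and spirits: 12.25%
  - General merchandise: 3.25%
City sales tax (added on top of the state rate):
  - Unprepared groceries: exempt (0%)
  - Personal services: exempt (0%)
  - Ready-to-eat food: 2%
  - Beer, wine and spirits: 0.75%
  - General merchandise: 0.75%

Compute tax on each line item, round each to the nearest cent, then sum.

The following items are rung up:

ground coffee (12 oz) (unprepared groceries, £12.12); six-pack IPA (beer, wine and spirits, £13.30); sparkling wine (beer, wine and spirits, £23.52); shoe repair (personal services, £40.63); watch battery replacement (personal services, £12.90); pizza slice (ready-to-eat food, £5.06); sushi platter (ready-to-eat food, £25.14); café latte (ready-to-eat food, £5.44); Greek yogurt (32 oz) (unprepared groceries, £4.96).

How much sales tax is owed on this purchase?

£13.76

Ground coffee (12 oz) £12.12: unprepared groceries → 0% + 0% city = 0% → £0.00
Six-pack IPA £13.30: beer, wine and spirits → 12.25% + 0.75% city = 13% → £1.73
Sparkling wine £23.52: beer, wine and spirits → 12.25% + 0.75% city = 13% → £3.06
Shoe repair £40.63: personal services → 8.75% + 0% city = 8.75% → £3.56
Watch battery replacement £12.90: personal services → 8.75% + 0% city = 8.75% → £1.13
Pizza slice £5.06: ready-to-eat food → 10% + 2% city = 12% → £0.61
Sushi platter £25.14: ready-to-eat food → 10% + 2% city = 12% → £3.02
Café latte £5.44: ready-to-eat food → 10% + 2% city = 12% → £0.65
Greek yogurt (32 oz) £4.96: unprepared groceries → 0% + 0% city = 0% → £0.00
Total tax = £1.73 + £3.06 + £3.56 + £1.13 + £0.61 + £3.02 + £0.65 = £13.76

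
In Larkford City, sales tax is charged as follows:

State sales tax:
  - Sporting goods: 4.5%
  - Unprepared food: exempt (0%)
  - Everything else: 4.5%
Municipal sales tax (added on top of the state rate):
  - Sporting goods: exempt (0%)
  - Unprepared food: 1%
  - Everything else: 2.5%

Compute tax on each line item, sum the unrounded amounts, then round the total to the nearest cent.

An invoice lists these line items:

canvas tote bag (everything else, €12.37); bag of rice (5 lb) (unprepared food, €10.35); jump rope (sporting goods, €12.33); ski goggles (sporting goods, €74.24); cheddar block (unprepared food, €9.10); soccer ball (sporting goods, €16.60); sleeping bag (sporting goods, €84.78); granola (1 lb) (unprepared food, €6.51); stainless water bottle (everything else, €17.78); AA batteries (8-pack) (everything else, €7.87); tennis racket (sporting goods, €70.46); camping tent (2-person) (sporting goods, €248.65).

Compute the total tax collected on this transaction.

Canvas tote bag €12.37: everything else → 4.5% + 2.5% municipal = 7% → €0.8659
Bag of rice (5 lb) €10.35: unprepared food → 0% + 1% municipal = 1% → €0.1035
Jump rope €12.33: sporting goods → 4.5% + 0% municipal = 4.5% → €0.55485
Ski goggles €74.24: sporting goods → 4.5% + 0% municipal = 4.5% → €3.3408
Cheddar block €9.10: unprepared food → 0% + 1% municipal = 1% → €0.091
Soccer ball €16.60: sporting goods → 4.5% + 0% municipal = 4.5% → €0.747
Sleeping bag €84.78: sporting goods → 4.5% + 0% municipal = 4.5% → €3.8151
Granola (1 lb) €6.51: unprepared food → 0% + 1% municipal = 1% → €0.0651
Stainless water bottle €17.78: everything else → 4.5% + 2.5% municipal = 7% → €1.2446
AA batteries (8-pack) €7.87: everything else → 4.5% + 2.5% municipal = 7% → €0.5509
Tennis racket €70.46: sporting goods → 4.5% + 0% municipal = 4.5% → €3.1707
Camping tent (2-person) €248.65: sporting goods → 4.5% + 0% municipal = 4.5% → €11.18925
Unrounded tax sum = €25.7387 → €25.74

€25.74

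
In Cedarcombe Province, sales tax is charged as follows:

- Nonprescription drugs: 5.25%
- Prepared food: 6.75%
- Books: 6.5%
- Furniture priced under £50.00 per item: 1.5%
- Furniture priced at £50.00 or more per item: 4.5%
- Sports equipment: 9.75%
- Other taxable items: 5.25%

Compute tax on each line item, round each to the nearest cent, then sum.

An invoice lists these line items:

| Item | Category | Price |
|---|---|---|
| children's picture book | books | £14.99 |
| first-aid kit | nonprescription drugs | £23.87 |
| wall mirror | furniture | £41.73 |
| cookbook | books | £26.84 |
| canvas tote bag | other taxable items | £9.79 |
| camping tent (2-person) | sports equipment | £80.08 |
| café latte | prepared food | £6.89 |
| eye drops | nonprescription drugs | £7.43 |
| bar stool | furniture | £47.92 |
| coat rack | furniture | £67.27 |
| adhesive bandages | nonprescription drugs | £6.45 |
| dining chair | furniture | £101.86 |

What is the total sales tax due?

Children's picture book £14.99: books → 6.5% → £0.97
First-aid kit £23.87: nonprescription drugs → 5.25% → £1.25
Wall mirror £41.73: furniture, under £50.00 → 1.5% → £0.63
Cookbook £26.84: books → 6.5% → £1.74
Canvas tote bag £9.79: other taxable items → 5.25% → £0.51
Camping tent (2-person) £80.08: sports equipment → 9.75% → £7.81
Café latte £6.89: prepared food → 6.75% → £0.47
Eye drops £7.43: nonprescription drugs → 5.25% → £0.39
Bar stool £47.92: furniture, under £50.00 → 1.5% → £0.72
Coat rack £67.27: furniture, £50.00 or more → 4.5% → £3.03
Adhesive bandages £6.45: nonprescription drugs → 5.25% → £0.34
Dining chair £101.86: furniture, £50.00 or more → 4.5% → £4.58
Total tax = £0.97 + £1.25 + £0.63 + £1.74 + £0.51 + £7.81 + £0.47 + £0.39 + £0.72 + £3.03 + £0.34 + £4.58 = £22.44

£22.44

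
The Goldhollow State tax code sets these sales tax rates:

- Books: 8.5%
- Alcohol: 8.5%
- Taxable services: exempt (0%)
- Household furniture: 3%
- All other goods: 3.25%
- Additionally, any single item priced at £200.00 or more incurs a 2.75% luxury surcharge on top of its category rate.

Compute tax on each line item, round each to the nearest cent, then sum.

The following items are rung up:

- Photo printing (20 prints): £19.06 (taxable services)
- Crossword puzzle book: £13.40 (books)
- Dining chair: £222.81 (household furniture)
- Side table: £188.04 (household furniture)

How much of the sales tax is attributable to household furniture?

Dining chair £222.81: household furniture → 3% + 2.75% surcharge = 5.75% → £12.81
Side table £188.04: household furniture → 3% → £5.64
Tax on household furniture = £12.81 + £5.64 = £18.45

£18.45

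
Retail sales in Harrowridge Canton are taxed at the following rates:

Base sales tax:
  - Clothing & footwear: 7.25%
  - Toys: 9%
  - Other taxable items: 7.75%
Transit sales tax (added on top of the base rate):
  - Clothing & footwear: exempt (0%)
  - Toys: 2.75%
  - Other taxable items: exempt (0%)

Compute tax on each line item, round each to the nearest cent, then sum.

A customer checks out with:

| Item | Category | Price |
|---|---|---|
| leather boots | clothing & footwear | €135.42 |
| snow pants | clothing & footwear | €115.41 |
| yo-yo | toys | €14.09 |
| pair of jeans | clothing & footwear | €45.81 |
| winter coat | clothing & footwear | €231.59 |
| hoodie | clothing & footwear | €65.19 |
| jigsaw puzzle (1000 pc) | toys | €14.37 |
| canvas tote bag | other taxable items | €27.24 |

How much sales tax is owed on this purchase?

€48.49

Leather boots €135.42: clothing & footwear → 7.25% + 0% transit = 7.25% → €9.82
Snow pants €115.41: clothing & footwear → 7.25% + 0% transit = 7.25% → €8.37
Yo-yo €14.09: toys → 9% + 2.75% transit = 11.75% → €1.66
Pair of jeans €45.81: clothing & footwear → 7.25% + 0% transit = 7.25% → €3.32
Winter coat €231.59: clothing & footwear → 7.25% + 0% transit = 7.25% → €16.79
Hoodie €65.19: clothing & footwear → 7.25% + 0% transit = 7.25% → €4.73
Jigsaw puzzle (1000 pc) €14.37: toys → 9% + 2.75% transit = 11.75% → €1.69
Canvas tote bag €27.24: other taxable items → 7.75% + 0% transit = 7.75% → €2.11
Total tax = €9.82 + €8.37 + €1.66 + €3.32 + €16.79 + €4.73 + €1.69 + €2.11 = €48.49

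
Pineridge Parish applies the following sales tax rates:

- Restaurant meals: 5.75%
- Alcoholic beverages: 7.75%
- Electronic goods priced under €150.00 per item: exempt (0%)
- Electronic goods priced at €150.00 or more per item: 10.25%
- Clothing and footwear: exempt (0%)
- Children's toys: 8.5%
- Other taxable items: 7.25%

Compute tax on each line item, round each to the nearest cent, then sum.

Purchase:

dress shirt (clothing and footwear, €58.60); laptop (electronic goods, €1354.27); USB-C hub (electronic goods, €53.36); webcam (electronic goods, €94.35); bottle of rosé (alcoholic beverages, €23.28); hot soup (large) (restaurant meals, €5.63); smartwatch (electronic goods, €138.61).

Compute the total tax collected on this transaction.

Dress shirt €58.60: clothing and footwear → 0% → €0.00
Laptop €1354.27: electronic goods, €150.00 or more → 10.25% → €138.81
USB-C hub €53.36: electronic goods, under €150.00 → 0% → €0.00
Webcam €94.35: electronic goods, under €150.00 → 0% → €0.00
Bottle of rosé €23.28: alcoholic beverages → 7.75% → €1.80
Hot soup (large) €5.63: restaurant meals → 5.75% → €0.32
Smartwatch €138.61: electronic goods, under €150.00 → 0% → €0.00
Total tax = €138.81 + €1.80 + €0.32 = €140.93

€140.93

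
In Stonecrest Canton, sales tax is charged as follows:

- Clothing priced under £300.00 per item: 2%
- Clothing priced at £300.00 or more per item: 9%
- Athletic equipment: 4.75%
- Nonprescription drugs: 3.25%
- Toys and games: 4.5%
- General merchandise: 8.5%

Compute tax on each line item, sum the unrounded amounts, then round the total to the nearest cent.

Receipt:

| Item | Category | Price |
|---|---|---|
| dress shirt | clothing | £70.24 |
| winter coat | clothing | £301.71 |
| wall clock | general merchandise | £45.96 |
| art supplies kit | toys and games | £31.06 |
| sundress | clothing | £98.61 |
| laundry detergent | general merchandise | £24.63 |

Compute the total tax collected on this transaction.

£37.93

Dress shirt £70.24: clothing, under £300.00 → 2% → £1.4048
Winter coat £301.71: clothing, £300.00 or more → 9% → £27.1539
Wall clock £45.96: general merchandise → 8.5% → £3.9066
Art supplies kit £31.06: toys and games → 4.5% → £1.3977
Sundress £98.61: clothing, under £300.00 → 2% → £1.9722
Laundry detergent £24.63: general merchandise → 8.5% → £2.09355
Unrounded tax sum = £37.92875 → £37.93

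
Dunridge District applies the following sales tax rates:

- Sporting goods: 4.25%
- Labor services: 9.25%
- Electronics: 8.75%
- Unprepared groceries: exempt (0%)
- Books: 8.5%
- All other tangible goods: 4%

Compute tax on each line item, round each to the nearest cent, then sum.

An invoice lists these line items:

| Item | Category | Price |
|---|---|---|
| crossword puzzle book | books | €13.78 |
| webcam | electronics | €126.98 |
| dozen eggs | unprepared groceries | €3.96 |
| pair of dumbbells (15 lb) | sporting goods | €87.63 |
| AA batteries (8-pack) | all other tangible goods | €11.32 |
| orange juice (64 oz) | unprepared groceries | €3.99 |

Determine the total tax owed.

€16.45

Crossword puzzle book €13.78: books → 8.5% → €1.17
Webcam €126.98: electronics → 8.75% → €11.11
Dozen eggs €3.96: unprepared groceries → 0% → €0.00
Pair of dumbbells (15 lb) €87.63: sporting goods → 4.25% → €3.72
AA batteries (8-pack) €11.32: all other tangible goods → 4% → €0.45
Orange juice (64 oz) €3.99: unprepared groceries → 0% → €0.00
Total tax = €1.17 + €11.11 + €3.72 + €0.45 = €16.45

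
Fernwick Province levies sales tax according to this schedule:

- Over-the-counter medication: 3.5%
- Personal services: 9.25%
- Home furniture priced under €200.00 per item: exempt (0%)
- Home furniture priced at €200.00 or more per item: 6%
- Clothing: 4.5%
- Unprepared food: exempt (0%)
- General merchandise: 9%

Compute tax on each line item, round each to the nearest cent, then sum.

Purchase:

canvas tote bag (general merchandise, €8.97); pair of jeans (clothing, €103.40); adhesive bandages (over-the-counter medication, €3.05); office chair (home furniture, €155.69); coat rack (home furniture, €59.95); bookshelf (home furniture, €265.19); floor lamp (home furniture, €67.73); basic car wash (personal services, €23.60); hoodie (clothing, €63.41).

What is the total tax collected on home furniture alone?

€15.91

Office chair €155.69: home furniture, under €200.00 → 0% → €0.00
Coat rack €59.95: home furniture, under €200.00 → 0% → €0.00
Bookshelf €265.19: home furniture, €200.00 or more → 6% → €15.91
Floor lamp €67.73: home furniture, under €200.00 → 0% → €0.00
Tax on home furniture = €0.00 + €0.00 + €15.91 + €0.00 = €15.91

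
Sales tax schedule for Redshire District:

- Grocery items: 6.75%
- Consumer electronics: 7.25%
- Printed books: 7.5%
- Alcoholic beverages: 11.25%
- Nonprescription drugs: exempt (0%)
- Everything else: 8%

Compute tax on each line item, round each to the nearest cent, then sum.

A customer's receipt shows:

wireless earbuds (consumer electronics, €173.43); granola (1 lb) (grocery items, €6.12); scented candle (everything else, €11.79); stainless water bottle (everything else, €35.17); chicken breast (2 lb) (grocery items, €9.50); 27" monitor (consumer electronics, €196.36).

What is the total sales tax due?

Wireless earbuds €173.43: consumer electronics → 7.25% → €12.57
Granola (1 lb) €6.12: grocery items → 6.75% → €0.41
Scented candle €11.79: everything else → 8% → €0.94
Stainless water bottle €35.17: everything else → 8% → €2.81
Chicken breast (2 lb) €9.50: grocery items → 6.75% → €0.64
27" monitor €196.36: consumer electronics → 7.25% → €14.24
Total tax = €12.57 + €0.41 + €0.94 + €2.81 + €0.64 + €14.24 = €31.61

€31.61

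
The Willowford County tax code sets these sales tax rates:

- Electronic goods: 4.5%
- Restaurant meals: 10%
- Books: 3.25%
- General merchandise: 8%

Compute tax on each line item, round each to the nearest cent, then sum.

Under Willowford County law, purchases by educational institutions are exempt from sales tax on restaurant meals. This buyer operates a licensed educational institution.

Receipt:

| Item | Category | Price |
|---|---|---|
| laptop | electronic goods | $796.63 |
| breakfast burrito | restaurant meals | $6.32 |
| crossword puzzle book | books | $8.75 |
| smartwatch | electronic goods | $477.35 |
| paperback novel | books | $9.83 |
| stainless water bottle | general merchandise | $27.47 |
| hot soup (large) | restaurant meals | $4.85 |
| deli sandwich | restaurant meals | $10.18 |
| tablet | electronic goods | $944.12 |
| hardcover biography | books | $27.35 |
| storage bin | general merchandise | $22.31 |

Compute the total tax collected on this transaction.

Laptop $796.63: electronic goods → 4.5% → $35.85
Breakfast burrito $6.32: restaurant meals, buyer-exempt → 0% → $0.00
Crossword puzzle book $8.75: books → 3.25% → $0.28
Smartwatch $477.35: electronic goods → 4.5% → $21.48
Paperback novel $9.83: books → 3.25% → $0.32
Stainless water bottle $27.47: general merchandise → 8% → $2.20
Hot soup (large) $4.85: restaurant meals, buyer-exempt → 0% → $0.00
Deli sandwich $10.18: restaurant meals, buyer-exempt → 0% → $0.00
Tablet $944.12: electronic goods → 4.5% → $42.49
Hardcover biography $27.35: books → 3.25% → $0.89
Storage bin $22.31: general merchandise → 8% → $1.78
Total tax = $35.85 + $0.28 + $21.48 + $0.32 + $2.20 + $42.49 + $0.89 + $1.78 = $105.29

$105.29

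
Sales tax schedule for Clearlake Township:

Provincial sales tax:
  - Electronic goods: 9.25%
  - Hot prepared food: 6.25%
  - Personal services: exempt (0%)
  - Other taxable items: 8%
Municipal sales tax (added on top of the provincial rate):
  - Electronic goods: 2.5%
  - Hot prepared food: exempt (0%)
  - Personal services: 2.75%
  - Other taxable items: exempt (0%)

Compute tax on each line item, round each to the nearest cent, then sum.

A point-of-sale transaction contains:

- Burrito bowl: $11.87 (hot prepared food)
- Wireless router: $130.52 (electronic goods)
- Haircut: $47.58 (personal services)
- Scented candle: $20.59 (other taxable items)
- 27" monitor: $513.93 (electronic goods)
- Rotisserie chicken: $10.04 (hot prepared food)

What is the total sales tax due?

Burrito bowl $11.87: hot prepared food → 6.25% + 0% municipal = 6.25% → $0.74
Wireless router $130.52: electronic goods → 9.25% + 2.5% municipal = 11.75% → $15.34
Haircut $47.58: personal services → 0% + 2.75% municipal = 2.75% → $1.31
Scented candle $20.59: other taxable items → 8% + 0% municipal = 8% → $1.65
27" monitor $513.93: electronic goods → 9.25% + 2.5% municipal = 11.75% → $60.39
Rotisserie chicken $10.04: hot prepared food → 6.25% + 0% municipal = 6.25% → $0.63
Total tax = $0.74 + $15.34 + $1.31 + $1.65 + $60.39 + $0.63 = $80.06

$80.06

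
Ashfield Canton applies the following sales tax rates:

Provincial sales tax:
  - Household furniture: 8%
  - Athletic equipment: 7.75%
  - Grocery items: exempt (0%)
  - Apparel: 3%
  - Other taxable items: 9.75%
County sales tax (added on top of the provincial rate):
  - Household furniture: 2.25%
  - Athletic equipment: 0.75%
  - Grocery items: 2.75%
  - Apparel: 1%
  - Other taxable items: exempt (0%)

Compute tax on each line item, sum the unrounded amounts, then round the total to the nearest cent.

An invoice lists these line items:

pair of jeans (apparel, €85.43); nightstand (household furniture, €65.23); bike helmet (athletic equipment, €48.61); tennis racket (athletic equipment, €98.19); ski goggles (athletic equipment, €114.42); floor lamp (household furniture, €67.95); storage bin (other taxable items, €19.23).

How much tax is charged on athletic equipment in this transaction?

€22.20

Bike helmet €48.61: athletic equipment → 7.75% + 0.75% county = 8.5% → €4.13185
Tennis racket €98.19: athletic equipment → 7.75% + 0.75% county = 8.5% → €8.34615
Ski goggles €114.42: athletic equipment → 7.75% + 0.75% county = 8.5% → €9.7257
Tax on athletic equipment: unrounded sum = €22.2037 → €22.20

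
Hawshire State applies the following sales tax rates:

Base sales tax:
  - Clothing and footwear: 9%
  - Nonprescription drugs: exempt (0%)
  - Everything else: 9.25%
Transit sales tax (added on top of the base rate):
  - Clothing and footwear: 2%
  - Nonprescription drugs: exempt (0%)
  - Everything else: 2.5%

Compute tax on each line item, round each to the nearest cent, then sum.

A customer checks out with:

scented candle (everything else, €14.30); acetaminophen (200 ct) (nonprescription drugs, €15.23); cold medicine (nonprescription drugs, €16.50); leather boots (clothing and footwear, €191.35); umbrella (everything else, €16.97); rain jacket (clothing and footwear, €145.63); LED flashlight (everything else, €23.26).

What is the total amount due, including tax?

€466.71

Scented candle €14.30: everything else → 9.25% + 2.5% transit = 11.75% → €1.68
Acetaminophen (200 ct) €15.23: nonprescription drugs → 0% + 0% transit = 0% → €0.00
Cold medicine €16.50: nonprescription drugs → 0% + 0% transit = 0% → €0.00
Leather boots €191.35: clothing and footwear → 9% + 2% transit = 11% → €21.05
Umbrella €16.97: everything else → 9.25% + 2.5% transit = 11.75% → €1.99
Rain jacket €145.63: clothing and footwear → 9% + 2% transit = 11% → €16.02
LED flashlight €23.26: everything else → 9.25% + 2.5% transit = 11.75% → €2.73
Subtotal = €423.24; tax = €43.47; total due = €466.71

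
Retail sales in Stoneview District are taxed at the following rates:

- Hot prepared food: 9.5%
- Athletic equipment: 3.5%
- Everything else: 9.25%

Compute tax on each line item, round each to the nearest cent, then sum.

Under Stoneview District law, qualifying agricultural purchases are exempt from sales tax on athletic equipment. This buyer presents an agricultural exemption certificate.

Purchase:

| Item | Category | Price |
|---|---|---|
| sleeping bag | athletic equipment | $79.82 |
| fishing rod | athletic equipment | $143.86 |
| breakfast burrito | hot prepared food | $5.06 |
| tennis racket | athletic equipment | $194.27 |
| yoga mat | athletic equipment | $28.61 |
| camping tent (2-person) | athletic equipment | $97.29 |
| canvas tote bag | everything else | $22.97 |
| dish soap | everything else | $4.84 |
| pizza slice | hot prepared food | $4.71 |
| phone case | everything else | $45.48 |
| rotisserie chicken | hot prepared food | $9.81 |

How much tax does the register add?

Sleeping bag $79.82: athletic equipment, buyer-exempt → 0% → $0.00
Fishing rod $143.86: athletic equipment, buyer-exempt → 0% → $0.00
Breakfast burrito $5.06: hot prepared food → 9.5% → $0.48
Tennis racket $194.27: athletic equipment, buyer-exempt → 0% → $0.00
Yoga mat $28.61: athletic equipment, buyer-exempt → 0% → $0.00
Camping tent (2-person) $97.29: athletic equipment, buyer-exempt → 0% → $0.00
Canvas tote bag $22.97: everything else → 9.25% → $2.12
Dish soap $4.84: everything else → 9.25% → $0.45
Pizza slice $4.71: hot prepared food → 9.5% → $0.45
Phone case $45.48: everything else → 9.25% → $4.21
Rotisserie chicken $9.81: hot prepared food → 9.5% → $0.93
Total tax = $0.48 + $2.12 + $0.45 + $0.45 + $4.21 + $0.93 = $8.64

$8.64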